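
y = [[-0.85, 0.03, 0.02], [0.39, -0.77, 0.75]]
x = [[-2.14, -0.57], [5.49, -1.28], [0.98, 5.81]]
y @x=[[2.00, 0.56], [-4.33, 5.12]]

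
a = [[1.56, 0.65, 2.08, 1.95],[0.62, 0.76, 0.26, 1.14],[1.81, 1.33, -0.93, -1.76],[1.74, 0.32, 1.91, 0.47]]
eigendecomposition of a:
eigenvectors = [[(-0.74+0j),-0.39-0.01j,(-0.39+0.01j),0.53+0.00j], [-0.37+0.00j,(0.08+0.25j),(0.08-0.25j),(-0.68+0j)], [-0.19+0.00j,(0.76+0j),0.76-0.00j,(-0.44+0j)], [-0.53+0.00j,-0.33-0.30j,-0.33+0.30j,(0.26+0j)]]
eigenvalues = [(3.81+0j), (-0.97+1.11j), (-0.97-1.11j), (-0.01+0j)]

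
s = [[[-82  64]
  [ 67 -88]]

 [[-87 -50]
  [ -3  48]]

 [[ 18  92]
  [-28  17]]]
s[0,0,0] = -82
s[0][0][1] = 64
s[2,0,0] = 18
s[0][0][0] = -82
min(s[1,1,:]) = -3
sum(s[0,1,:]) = -21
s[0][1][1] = -88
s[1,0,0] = -87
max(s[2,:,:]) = 92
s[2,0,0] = 18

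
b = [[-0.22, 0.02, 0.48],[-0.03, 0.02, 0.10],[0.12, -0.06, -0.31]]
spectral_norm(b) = 0.63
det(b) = -0.00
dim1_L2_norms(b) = [0.53, 0.11, 0.34]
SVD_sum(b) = [[-0.21, 0.04, 0.48], [-0.04, 0.01, 0.1], [0.13, -0.03, -0.31]] + [[-0.01, -0.02, -0.0],[0.01, 0.01, 0.0],[-0.02, -0.03, -0.0]] + [[0.0, -0.0, 0.0], [0.00, -0.0, 0.0], [0.00, -0.0, 0.00]]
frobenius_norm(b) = 0.64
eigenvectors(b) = [[0.85+0.00j, (0.82+0j), (0.82-0j)], [0.15+0.00j, (-0.25-0.35j), -0.25+0.35j], [-0.50+0.00j, 0.38+0.05j, (0.38-0.05j)]]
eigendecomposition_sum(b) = [[(-0.21+0j), (0.07+0j), (0.51+0j)],[-0.04+0.00j, 0.01+0.00j, (0.09+0j)],[0.12-0.00j, -0.04-0.00j, -0.30-0.00j]] + [[-0.00+0.00j, -0.02-0.01j, (-0.01+0.01j)], [0.00+0.00j, 0.00+0.01j, 0.01+0.00j], [-0.00+0.00j, -0.01-0.00j, -0.01+0.00j]] + [[-0.00-0.00j, (-0.02+0.01j), (-0.01-0.01j)],[-0j, -0.01j, (0.01-0j)],[(-0-0j), -0.01+0.00j, -0.01-0.00j]]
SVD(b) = [[-0.83, 0.55, 0.05], [-0.17, -0.34, 0.93], [0.53, 0.76, 0.37]] @ diag([0.6343657370438661, 0.046240201337004974, 0.006477302301559086]) @ [[0.40, -0.08, -0.91], [-0.43, -0.90, -0.11], [0.81, -0.44, 0.39]]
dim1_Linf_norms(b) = [0.48, 0.1, 0.31]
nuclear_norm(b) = 0.69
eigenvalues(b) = [(-0.5+0j), (-0.01+0.02j), (-0.01-0.02j)]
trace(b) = -0.51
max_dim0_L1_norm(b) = 0.89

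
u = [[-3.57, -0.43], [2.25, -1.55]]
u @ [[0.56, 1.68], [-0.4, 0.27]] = [[-1.83,  -6.11], [1.88,  3.36]]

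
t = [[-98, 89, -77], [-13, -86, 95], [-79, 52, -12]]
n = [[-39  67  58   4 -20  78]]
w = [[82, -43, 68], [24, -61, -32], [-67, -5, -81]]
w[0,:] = [82, -43, 68]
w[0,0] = 82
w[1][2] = -32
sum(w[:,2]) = -45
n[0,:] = [-39, 67, 58, 4, -20, 78]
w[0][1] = -43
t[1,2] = 95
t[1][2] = 95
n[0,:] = [-39, 67, 58, 4, -20, 78]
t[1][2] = 95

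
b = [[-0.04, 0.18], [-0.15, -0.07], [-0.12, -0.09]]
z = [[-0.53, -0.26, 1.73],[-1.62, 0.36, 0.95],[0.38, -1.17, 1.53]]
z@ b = [[-0.15, -0.23], [-0.10, -0.4], [-0.02, 0.01]]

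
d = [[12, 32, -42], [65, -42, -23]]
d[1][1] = -42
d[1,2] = -23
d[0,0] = 12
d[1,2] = -23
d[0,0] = 12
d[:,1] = [32, -42]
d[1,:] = [65, -42, -23]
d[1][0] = 65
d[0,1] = 32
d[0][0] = 12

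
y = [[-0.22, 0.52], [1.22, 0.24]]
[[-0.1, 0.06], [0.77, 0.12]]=y@ [[0.62, 0.07],  [0.07, 0.14]]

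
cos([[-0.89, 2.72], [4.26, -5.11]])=[[0.59, -0.07], [-0.11, 0.7]]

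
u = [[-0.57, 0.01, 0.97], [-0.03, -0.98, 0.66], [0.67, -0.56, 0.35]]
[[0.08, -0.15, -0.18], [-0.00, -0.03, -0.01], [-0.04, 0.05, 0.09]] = u@[[-0.05,0.1,0.13], [0.04,-0.04,-0.07], [0.05,-0.1,-0.11]]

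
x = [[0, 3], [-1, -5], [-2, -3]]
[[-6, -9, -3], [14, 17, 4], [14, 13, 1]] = x @ [[-4, -2, 1], [-2, -3, -1]]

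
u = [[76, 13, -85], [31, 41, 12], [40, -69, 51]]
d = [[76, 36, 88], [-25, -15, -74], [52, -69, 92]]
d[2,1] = -69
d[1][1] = -15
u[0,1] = 13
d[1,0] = -25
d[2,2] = 92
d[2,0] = 52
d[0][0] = 76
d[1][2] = -74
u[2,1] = -69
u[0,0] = 76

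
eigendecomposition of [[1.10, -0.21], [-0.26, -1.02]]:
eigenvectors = [[0.99, 0.10],[-0.12, 1.00]]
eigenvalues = [1.13, -1.05]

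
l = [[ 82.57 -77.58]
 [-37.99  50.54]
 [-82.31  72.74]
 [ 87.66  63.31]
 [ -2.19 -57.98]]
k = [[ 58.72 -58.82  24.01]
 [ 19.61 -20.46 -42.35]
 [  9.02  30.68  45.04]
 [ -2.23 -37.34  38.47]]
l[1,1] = 50.54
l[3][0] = 87.66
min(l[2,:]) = -82.31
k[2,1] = 30.68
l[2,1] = 72.74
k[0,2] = 24.01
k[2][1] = 30.68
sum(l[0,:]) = 4.989999999999995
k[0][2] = 24.01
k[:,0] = [58.72, 19.61, 9.02, -2.23]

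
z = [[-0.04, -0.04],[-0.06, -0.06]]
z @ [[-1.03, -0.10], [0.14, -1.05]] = [[0.04, 0.05],[0.05, 0.07]]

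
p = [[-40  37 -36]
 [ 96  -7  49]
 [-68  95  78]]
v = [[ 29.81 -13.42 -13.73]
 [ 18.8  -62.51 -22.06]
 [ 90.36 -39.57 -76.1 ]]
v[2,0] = 90.36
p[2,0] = -68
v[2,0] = 90.36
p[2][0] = -68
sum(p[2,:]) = 105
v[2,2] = -76.1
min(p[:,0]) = -68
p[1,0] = 96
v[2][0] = 90.36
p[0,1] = 37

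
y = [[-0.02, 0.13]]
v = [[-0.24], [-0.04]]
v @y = [[0.0, -0.03], [0.0, -0.01]]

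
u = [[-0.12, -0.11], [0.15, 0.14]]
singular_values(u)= [0.26, 0.0]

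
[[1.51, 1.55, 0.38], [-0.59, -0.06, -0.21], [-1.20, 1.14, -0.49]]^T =[[1.51, -0.59, -1.20],[1.55, -0.06, 1.14],[0.38, -0.21, -0.49]]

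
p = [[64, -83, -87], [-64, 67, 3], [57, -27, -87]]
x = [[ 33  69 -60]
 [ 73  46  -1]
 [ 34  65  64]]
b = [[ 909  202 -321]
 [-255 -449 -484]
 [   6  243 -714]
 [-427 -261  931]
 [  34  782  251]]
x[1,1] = 46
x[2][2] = 64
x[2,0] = 34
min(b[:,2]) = -714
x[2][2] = 64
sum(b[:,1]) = 517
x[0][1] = 69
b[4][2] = 251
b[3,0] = -427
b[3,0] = -427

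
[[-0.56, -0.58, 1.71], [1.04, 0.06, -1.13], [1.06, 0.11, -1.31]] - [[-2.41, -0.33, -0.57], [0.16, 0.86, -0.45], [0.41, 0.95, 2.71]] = [[1.85, -0.25, 2.28], [0.88, -0.8, -0.68], [0.65, -0.84, -4.02]]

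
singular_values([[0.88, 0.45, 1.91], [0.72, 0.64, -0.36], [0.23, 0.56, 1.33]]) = [2.58, 1.03, 0.36]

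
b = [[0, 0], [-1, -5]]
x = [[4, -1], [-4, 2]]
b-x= [[-4, 1], [3, -7]]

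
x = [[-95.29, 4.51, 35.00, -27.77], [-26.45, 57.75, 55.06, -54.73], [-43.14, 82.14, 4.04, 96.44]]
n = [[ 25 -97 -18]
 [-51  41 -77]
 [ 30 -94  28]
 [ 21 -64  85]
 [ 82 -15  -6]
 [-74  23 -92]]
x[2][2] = 4.04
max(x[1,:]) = 57.75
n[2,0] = 30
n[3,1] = -64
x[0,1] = 4.51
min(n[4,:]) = -15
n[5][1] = 23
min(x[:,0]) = -95.29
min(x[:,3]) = -54.73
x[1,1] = 57.75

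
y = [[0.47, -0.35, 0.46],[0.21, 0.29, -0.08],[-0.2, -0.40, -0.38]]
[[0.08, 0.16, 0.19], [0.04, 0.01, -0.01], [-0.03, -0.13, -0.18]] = y @ [[0.18, 0.12, 0.05],[-0.00, 0.03, 0.05],[-0.01, 0.25, 0.4]]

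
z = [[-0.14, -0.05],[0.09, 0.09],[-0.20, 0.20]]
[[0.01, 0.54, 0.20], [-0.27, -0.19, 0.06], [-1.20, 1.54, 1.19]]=z @ [[1.51, -4.88, -2.62], [-4.51, 2.81, 3.32]]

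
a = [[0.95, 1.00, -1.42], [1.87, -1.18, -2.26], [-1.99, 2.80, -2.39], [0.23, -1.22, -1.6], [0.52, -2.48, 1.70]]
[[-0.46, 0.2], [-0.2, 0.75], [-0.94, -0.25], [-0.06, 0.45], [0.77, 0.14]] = a@[[-0.01, 0.12], [-0.19, -0.14], [0.18, -0.16]]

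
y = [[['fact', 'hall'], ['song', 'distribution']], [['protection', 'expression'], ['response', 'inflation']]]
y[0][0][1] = 'hall'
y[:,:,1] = [['hall', 'distribution'], ['expression', 'inflation']]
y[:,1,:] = [['song', 'distribution'], ['response', 'inflation']]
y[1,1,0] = 'response'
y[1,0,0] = 'protection'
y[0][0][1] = 'hall'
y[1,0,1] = 'expression'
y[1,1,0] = 'response'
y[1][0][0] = 'protection'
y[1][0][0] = 'protection'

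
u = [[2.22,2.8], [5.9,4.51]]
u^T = [[2.22, 5.90], [2.8, 4.51]]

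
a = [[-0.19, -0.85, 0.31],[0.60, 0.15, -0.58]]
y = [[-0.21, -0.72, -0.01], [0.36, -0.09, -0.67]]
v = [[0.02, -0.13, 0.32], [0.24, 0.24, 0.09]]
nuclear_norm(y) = 1.52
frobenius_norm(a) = 1.25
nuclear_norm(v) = 0.70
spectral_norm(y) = 0.77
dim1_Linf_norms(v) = [0.32, 0.24]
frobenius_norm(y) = 1.07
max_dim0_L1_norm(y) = 0.81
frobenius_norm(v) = 0.49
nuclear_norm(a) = 1.70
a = y + v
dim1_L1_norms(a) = [1.35, 1.33]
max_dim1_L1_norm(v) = 0.57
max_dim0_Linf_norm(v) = 0.32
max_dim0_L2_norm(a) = 0.86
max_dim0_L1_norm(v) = 0.41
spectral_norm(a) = 1.10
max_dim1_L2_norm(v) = 0.35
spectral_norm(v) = 0.35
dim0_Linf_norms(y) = [0.36, 0.72, 0.67]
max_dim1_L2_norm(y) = 0.77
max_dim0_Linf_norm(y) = 0.72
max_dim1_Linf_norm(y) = 0.72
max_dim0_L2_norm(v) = 0.33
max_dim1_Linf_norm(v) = 0.32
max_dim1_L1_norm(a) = 1.35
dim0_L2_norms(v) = [0.24, 0.27, 0.33]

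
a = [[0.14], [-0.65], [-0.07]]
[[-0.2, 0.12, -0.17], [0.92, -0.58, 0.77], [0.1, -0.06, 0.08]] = a@ [[-1.42, 0.89, -1.19]]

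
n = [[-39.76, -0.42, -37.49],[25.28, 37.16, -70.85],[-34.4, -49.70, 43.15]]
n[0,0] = -39.76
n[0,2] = -37.49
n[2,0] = -34.4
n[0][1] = -0.42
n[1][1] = 37.16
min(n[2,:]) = -49.7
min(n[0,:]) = -39.76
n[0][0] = -39.76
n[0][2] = -37.49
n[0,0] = -39.76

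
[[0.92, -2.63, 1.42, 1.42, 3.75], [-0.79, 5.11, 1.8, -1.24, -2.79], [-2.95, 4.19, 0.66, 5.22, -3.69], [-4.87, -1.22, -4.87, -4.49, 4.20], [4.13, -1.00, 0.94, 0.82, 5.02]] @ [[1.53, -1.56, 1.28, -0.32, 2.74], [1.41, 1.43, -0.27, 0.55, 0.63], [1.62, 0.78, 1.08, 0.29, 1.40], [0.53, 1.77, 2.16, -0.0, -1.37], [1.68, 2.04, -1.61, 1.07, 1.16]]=[[7.05, 6.07, 0.45, 2.68, 5.26], [3.57, 2.06, 1.37, 0.60, 2.04], [-0.97, 12.82, 13.02, -0.51, -15.95], [-12.38, 2.67, -27.62, 3.97, -9.91], [15.3, 4.55, 0.26, 3.77, 16.7]]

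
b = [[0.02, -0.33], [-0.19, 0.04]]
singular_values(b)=[0.34, 0.18]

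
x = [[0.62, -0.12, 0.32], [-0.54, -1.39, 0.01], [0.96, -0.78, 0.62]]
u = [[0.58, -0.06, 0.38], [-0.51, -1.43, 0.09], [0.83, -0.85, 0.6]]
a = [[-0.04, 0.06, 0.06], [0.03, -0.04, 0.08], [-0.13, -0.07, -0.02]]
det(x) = -0.01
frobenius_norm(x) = 2.15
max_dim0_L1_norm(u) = 2.34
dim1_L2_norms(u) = [0.7, 1.52, 1.33]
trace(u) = -0.25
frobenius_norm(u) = 2.14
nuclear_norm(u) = 3.05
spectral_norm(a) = 0.15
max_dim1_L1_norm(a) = 0.22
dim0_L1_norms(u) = [1.92, 2.34, 1.07]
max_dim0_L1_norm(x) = 2.29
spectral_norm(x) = 1.66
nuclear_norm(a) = 0.34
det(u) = 0.14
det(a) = -0.00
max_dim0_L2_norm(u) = 1.66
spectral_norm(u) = 1.72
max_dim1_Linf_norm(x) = 1.39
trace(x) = -0.15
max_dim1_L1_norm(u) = 2.28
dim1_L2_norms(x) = [0.71, 1.49, 1.38]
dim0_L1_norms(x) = [2.12, 2.29, 0.95]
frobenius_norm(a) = 0.20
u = x + a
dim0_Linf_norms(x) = [0.96, 1.39, 0.62]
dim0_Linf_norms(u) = [0.83, 1.43, 0.6]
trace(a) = -0.10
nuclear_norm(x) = 3.04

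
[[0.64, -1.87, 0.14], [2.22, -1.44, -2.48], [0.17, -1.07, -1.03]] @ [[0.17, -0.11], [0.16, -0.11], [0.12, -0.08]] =[[-0.17, 0.12], [-0.15, 0.11], [-0.27, 0.18]]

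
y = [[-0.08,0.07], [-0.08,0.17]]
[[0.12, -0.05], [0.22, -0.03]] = y@[[-0.65, 0.76], [1.01, 0.21]]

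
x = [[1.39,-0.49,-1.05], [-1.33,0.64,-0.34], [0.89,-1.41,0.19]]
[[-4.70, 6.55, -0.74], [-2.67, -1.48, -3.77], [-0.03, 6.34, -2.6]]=x @[[1.38, -0.35, 4.26],  [1.64, -5.29, 5.07],  [5.54, -4.23, 3.98]]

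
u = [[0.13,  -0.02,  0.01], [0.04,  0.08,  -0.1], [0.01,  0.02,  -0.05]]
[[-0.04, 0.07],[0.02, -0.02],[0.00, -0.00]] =u@[[-0.23, 0.44], [0.37, -0.53], [0.02, -0.08]]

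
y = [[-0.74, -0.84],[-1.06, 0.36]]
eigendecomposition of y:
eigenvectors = [[-0.84, 0.46], [-0.54, -0.89]]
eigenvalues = [-1.28, 0.9]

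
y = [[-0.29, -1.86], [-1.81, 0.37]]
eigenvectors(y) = [[-0.77, 0.65],[-0.64, -0.76]]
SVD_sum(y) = [[0.64, -1.45], [-0.43, 0.98]] + [[-0.93, -0.41], [-1.38, -0.61]]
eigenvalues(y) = [-1.82, 1.9]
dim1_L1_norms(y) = [2.15, 2.18]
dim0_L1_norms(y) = [2.1, 2.23]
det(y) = -3.47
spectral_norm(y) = 1.91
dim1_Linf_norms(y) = [1.86, 1.81]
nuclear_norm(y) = 3.73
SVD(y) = [[-0.83,0.56], [0.56,0.83]] @ diag([1.9116068179745613, 1.8172670066539953]) @ [[-0.41, 0.91], [-0.91, -0.41]]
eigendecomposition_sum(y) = [[-1.07, -0.91], [-0.89, -0.75]] + [[0.78, -0.95], [-0.92, 1.12]]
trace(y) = 0.08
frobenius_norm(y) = 2.64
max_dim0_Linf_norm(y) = 1.86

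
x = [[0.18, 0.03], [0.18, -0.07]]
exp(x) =[[1.2, 0.03],[0.19, 0.94]]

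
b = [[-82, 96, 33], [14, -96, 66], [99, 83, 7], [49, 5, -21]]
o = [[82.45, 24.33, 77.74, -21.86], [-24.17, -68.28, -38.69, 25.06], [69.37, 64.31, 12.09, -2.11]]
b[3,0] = 49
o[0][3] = -21.86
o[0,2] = 77.74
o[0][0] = 82.45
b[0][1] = 96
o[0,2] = 77.74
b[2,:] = [99, 83, 7]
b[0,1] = 96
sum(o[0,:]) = 162.65999999999997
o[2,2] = 12.09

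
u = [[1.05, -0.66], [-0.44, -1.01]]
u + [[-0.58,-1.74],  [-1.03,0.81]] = [[0.47, -2.4], [-1.47, -0.20]]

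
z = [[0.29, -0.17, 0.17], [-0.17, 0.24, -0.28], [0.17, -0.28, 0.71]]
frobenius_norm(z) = 0.96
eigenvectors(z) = [[-0.34,  0.82,  0.46], [0.43,  -0.30,  0.85], [-0.84,  -0.49,  0.25]]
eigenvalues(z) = [0.92, 0.25, 0.07]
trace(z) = 1.24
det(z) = 0.02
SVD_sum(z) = [[0.11,-0.13,0.26], [-0.13,0.17,-0.33], [0.26,-0.33,0.65]] + [[0.17,-0.06,-0.10],[-0.06,0.02,0.04],[-0.1,0.04,0.06]] + [[0.01, 0.03, 0.01], [0.03, 0.05, 0.01], [0.01, 0.01, 0.0]]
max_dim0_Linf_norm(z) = 0.71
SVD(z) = [[-0.34,-0.82,0.46], [0.43,0.30,0.85], [-0.84,0.49,0.25]] @ diag([0.9223350946825275, 0.2511430075313883, 0.06652189778608428]) @ [[-0.34, 0.43, -0.84], [-0.82, 0.30, 0.49], [0.46, 0.85, 0.25]]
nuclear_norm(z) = 1.24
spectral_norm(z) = 0.92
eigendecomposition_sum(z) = [[0.11, -0.13, 0.26], [-0.13, 0.17, -0.33], [0.26, -0.33, 0.65]] + [[0.17, -0.06, -0.1],[-0.06, 0.02, 0.04],[-0.10, 0.04, 0.06]] + [[0.01,0.03,0.01], [0.03,0.05,0.01], [0.01,0.01,0.00]]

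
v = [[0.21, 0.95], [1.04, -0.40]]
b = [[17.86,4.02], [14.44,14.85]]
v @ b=[[17.47, 14.95], [12.8, -1.76]]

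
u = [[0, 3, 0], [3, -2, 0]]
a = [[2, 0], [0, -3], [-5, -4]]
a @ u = [[0, 6, 0], [-9, 6, 0], [-12, -7, 0]]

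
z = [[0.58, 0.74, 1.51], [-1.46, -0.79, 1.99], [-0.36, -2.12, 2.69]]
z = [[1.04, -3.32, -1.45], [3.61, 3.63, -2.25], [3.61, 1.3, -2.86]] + [[-0.46,  4.06,  2.96], [-5.07,  -4.42,  4.24], [-3.97,  -3.42,  5.55]]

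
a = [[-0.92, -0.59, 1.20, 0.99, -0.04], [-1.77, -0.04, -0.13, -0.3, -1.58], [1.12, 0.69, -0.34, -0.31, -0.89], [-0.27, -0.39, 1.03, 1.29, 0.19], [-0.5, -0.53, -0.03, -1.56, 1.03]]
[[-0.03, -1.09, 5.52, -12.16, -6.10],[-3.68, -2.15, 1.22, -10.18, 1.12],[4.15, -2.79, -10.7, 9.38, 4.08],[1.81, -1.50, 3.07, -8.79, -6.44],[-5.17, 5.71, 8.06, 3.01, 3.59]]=a@[[3.01, -0.71, -3.97, 5.18, -0.04], [0.61, -0.54, -4.38, 4.92, 4.24], [1.56, -0.32, -0.57, -0.09, 0.08], [1.18, -1.59, 0.12, -4.37, -3.77], [-1.41, 2.50, 3.81, 1.35, -0.06]]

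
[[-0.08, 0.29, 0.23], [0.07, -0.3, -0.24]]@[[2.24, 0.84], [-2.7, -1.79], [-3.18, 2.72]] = [[-1.69, 0.04], [1.73, -0.06]]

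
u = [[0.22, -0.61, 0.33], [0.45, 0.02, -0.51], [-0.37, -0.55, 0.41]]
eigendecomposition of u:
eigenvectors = [[-0.73+0.00j, (-0.73-0j), 0.33+0.00j],[(0.11+0.38j), (0.11-0.38j), 0.65+0.00j],[-0.35-0.44j, -0.35+0.44j, (0.69+0j)]]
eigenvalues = [(0.47+0.52j), (0.47-0.52j), (-0.29+0j)]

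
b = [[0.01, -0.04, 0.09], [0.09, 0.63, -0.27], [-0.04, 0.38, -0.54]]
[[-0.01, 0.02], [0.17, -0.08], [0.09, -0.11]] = b@[[-0.02, -0.16], [0.28, -0.02], [0.03, 0.21]]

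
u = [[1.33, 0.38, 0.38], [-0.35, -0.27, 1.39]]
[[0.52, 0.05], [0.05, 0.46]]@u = [[0.67, 0.18, 0.27],[-0.09, -0.11, 0.66]]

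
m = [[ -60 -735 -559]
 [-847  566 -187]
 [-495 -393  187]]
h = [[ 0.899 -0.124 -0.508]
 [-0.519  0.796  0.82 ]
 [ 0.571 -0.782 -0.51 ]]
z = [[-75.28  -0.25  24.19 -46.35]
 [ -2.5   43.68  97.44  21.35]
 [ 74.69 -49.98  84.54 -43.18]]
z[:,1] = [-0.25, 43.68, -49.98]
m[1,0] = -847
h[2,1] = -0.782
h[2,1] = -0.782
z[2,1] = -49.98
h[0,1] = -0.124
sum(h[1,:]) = 1.097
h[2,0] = 0.571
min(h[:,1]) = -0.782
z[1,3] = 21.35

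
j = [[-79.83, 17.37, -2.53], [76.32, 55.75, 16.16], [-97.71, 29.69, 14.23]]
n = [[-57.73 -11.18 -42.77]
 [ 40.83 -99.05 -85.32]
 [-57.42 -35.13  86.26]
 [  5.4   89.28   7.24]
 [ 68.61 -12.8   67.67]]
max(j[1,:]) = 76.32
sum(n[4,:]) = 123.48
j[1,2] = 16.16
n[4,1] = -12.8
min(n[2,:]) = -57.42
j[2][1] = 29.69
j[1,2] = 16.16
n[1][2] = -85.32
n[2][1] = -35.13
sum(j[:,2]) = 27.86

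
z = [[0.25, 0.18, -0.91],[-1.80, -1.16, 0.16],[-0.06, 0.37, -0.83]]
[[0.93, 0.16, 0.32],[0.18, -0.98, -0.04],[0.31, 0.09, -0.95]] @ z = [[-0.07, 0.10, -1.09], [1.81, 1.15, -0.29], [-0.03, -0.4, 0.52]]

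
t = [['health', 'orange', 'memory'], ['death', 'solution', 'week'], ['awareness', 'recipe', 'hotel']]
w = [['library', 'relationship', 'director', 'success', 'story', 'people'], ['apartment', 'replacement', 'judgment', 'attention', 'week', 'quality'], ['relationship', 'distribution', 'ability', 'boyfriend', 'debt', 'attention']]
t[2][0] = 'awareness'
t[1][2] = 'week'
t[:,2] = ['memory', 'week', 'hotel']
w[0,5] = 'people'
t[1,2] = 'week'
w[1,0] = 'apartment'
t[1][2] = 'week'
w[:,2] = ['director', 'judgment', 'ability']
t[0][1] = 'orange'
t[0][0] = 'health'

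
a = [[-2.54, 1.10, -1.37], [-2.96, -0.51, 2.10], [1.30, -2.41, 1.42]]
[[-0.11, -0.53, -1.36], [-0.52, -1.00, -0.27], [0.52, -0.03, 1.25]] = a @ [[0.04, 0.29, 0.31], [-0.36, 0.15, -0.20], [-0.28, -0.03, 0.26]]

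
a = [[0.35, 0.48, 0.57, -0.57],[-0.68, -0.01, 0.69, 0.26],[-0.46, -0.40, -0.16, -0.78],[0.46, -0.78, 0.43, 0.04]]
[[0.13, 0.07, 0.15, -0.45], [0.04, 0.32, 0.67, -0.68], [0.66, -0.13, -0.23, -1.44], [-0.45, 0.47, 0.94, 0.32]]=a@[[-0.49, 0.08, 0.13, 1.10], [0.15, -0.28, -0.57, 0.11], [-0.19, 0.48, 0.98, -0.35], [-0.6, 0.17, 0.31, 1.21]]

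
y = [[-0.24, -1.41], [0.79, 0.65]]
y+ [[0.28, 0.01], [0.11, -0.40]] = [[0.04, -1.40], [0.90, 0.25]]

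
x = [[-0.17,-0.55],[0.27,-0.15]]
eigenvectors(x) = [[(0.82+0j), 0.82-0.00j],  [-0.01-0.57j, -0.01+0.57j]]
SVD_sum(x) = [[-0.13, -0.56], [-0.02, -0.08]] + [[-0.04, 0.01], [0.29, -0.07]]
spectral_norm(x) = 0.58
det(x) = 0.17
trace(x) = -0.32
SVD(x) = [[0.99,0.15],[0.15,-0.99]] @ diag([0.5804703101694898, 0.29975693321712577]) @ [[-0.22, -0.98], [-0.98, 0.22]]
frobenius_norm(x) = 0.65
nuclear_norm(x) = 0.88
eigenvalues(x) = [(-0.16+0.39j), (-0.16-0.39j)]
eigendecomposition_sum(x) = [[-0.08+0.19j, -0.27-0.11j],[0.14+0.06j, (-0.08+0.19j)]] + [[-0.08-0.19j, -0.27+0.11j], [0.14-0.06j, -0.08-0.19j]]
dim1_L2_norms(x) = [0.58, 0.31]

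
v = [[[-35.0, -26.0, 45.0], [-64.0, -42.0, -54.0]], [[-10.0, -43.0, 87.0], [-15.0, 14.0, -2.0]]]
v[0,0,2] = 45.0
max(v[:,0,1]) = -26.0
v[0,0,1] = -26.0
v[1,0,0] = -10.0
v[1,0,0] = -10.0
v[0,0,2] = 45.0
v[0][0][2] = 45.0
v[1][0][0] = -10.0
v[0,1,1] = -42.0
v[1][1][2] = -2.0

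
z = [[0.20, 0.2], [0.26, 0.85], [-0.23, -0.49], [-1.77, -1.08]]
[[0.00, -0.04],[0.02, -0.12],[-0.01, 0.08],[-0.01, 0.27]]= z @ [[-0.01, -0.08], [0.03, -0.12]]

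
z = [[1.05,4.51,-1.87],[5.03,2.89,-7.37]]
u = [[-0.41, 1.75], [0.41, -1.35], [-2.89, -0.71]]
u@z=[[8.37,  3.21,  -12.13], [-6.36,  -2.05,  9.18], [-6.61,  -15.09,  10.64]]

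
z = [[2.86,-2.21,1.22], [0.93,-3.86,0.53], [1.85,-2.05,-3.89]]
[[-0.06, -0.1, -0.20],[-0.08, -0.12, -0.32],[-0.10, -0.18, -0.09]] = z@ [[-0.01, -0.02, 0.0], [0.02, 0.03, 0.08], [0.01, 0.02, -0.02]]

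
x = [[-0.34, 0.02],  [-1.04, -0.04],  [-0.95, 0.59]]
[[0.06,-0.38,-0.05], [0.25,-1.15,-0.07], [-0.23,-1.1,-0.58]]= x@[[-0.21, 1.11, 0.10], [-0.73, -0.08, -0.83]]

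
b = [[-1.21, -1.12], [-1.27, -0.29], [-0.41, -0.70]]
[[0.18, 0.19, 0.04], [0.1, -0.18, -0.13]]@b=[[-0.48,  -0.28], [0.16,  0.03]]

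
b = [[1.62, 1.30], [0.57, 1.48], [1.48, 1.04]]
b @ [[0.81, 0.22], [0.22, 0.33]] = [[1.6,0.79], [0.79,0.61], [1.43,0.67]]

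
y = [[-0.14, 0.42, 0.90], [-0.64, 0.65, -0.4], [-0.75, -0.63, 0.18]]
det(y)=0.995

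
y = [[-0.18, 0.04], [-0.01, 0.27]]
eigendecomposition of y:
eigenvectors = [[-1.0, -0.09], [-0.02, -1.00]]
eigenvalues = [-0.18, 0.27]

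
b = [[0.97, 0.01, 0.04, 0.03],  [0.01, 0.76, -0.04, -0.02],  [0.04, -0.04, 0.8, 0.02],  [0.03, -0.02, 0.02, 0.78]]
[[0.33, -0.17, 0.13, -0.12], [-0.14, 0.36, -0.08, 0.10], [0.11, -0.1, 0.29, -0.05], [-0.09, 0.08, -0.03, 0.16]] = b@ [[0.34, -0.18, 0.12, -0.13], [-0.18, 0.48, -0.09, 0.13], [0.12, -0.09, 0.35, -0.06], [-0.13, 0.13, -0.06, 0.22]]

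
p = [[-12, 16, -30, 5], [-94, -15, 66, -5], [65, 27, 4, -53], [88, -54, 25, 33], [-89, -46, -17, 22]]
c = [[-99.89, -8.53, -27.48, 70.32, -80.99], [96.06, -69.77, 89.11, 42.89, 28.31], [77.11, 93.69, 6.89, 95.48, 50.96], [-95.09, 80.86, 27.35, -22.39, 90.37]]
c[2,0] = 77.11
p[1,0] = -94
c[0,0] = -99.89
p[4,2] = -17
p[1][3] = -5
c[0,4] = -80.99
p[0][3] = 5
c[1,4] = 28.31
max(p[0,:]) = 16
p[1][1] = -15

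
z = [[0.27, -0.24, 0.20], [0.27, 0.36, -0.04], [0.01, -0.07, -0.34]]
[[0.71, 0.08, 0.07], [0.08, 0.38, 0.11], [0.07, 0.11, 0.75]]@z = [[0.21, -0.15, 0.11], [0.13, 0.11, -0.04], [0.06, -0.03, -0.25]]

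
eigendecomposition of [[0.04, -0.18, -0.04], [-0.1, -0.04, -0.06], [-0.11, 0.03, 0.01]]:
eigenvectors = [[-0.66, -0.69, -0.38], [-0.68, 0.16, -0.18], [-0.30, 0.71, 0.91]]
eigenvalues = [-0.16, 0.12, 0.05]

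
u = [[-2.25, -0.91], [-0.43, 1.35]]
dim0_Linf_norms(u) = [2.25, 1.35]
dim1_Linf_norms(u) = [2.25, 1.35]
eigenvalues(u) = [-2.36, 1.46]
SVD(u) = [[-1.00, 0.07], [0.07, 1.0]] @ diag([2.430650931325107, 1.410650931325107]) @ [[0.91, 0.41], [-0.41, 0.91]]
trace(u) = -0.90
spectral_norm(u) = 2.43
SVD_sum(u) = [[-2.21,-1.00],[0.15,0.07]] + [[-0.04, 0.09], [-0.58, 1.28]]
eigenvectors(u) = [[-0.99, 0.24], [-0.12, -0.97]]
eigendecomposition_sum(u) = [[-2.29, -0.56], [-0.27, -0.07]] + [[0.04, -0.35], [-0.16, 1.42]]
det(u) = -3.43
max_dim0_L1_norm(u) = 2.68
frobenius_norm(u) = 2.81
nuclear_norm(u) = 3.84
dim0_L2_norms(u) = [2.29, 1.63]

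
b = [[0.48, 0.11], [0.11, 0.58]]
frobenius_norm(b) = 0.77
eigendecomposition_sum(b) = [[0.29, -0.19], [-0.19, 0.12]] + [[0.19, 0.3],[0.30, 0.46]]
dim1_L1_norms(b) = [0.59, 0.69]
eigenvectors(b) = [[-0.84,-0.54],[0.54,-0.84]]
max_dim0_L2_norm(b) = 0.59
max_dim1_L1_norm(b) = 0.69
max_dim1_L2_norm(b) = 0.59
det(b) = 0.27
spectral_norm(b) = 0.65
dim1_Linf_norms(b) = [0.48, 0.58]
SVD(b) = [[0.54, 0.84], [0.84, -0.54]] @ diag([0.6508304597359458, 0.40916954026405417]) @ [[0.54, 0.84], [0.84, -0.54]]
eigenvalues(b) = [0.41, 0.65]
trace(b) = 1.06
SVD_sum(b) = [[0.19, 0.30],[0.30, 0.46]] + [[0.29, -0.19],[-0.19, 0.12]]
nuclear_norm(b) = 1.06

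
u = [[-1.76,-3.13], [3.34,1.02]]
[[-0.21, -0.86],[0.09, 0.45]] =u @ [[0.01, 0.06], [0.06, 0.24]]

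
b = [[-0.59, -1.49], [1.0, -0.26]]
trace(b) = -0.85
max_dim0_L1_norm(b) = 1.75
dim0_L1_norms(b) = [1.59, 1.75]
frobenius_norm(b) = 1.91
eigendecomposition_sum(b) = [[(-0.3+0.58j), -0.75-0.26j],[(0.5+0.18j), (-0.13+0.63j)]] + [[(-0.3-0.58j), -0.75+0.26j], [0.50-0.18j, -0.13-0.63j]]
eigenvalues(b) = [(-0.43+1.21j), (-0.43-1.21j)]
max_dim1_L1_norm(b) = 2.08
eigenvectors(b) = [[0.77+0.00j, 0.77-0.00j],[(-0.09-0.63j), -0.09+0.63j]]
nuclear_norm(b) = 2.63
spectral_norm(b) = 1.61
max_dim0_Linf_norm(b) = 1.49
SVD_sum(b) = [[-0.71, -1.43],[0.09, 0.19]] + [[0.12, -0.06], [0.91, -0.45]]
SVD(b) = [[0.99, -0.13], [-0.13, -0.99]] @ diag([1.6109228232706052, 1.0201606037609283]) @ [[-0.44, -0.9],[-0.9, 0.44]]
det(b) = 1.64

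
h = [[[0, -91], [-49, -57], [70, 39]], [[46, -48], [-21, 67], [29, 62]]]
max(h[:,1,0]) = -21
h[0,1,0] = -49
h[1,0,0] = 46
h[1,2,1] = 62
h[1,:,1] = [-48, 67, 62]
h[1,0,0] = 46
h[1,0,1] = -48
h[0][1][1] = -57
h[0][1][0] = -49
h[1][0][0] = 46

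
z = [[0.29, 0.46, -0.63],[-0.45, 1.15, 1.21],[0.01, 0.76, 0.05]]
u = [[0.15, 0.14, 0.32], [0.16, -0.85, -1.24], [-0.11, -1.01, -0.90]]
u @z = [[-0.02, 0.47, 0.09], [0.42, -1.85, -1.19], [0.41, -1.90, -1.20]]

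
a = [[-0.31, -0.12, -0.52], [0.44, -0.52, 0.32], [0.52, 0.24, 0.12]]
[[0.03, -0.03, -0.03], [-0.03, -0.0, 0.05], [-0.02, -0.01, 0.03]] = a @ [[-0.03,-0.04,0.07], [0.01,0.02,-0.03], [-0.04,0.08,0.02]]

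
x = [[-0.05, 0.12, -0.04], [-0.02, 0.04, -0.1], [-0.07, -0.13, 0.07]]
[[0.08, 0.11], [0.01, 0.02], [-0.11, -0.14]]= x @ [[0.19, 0.25], [0.80, 1.06], [0.14, 0.19]]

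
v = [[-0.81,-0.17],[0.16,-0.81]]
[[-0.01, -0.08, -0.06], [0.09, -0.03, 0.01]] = v @[[0.03, 0.09, 0.08], [-0.11, 0.06, -0.00]]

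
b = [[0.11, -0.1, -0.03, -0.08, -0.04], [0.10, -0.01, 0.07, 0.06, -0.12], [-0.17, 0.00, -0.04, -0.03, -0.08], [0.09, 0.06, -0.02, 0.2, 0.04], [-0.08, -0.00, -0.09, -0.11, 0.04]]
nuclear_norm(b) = 0.82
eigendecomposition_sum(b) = [[(0.04+0.07j), -0.03+0.00j, (-0.02-0.01j), -0.04+0.08j, (0.01-0.01j)], [0.01-0.03j, 0.01+0.01j, 0.01j, (0.03-0.01j), -0.01-0.00j], [-0.06-0.04j, 0.02-0.01j, (0.02-0j), -0.07j, (-0.01+0.01j)], [(0.06-0.07j), 0.01+0.03j, 0.00+0.03j, 0.10+0.01j, -0.01-0.01j], [-0.01+0.05j, -0.02-0.01j, -0.01-0.01j, -0.04+0.02j, 0.01+0.00j]] + [[0.04-0.07j, (-0.03-0j), -0.02+0.01j, (-0.04-0.08j), (0.01+0.01j)], [0.01+0.03j, 0.01-0.01j, -0.01j, (0.03+0.01j), -0.01+0.00j], [(-0.06+0.04j), (0.02+0.01j), 0.02+0.00j, 0.07j, (-0.01-0.01j)], [0.06+0.07j, (0.01-0.03j), 0.00-0.03j, (0.1-0.01j), -0.01+0.01j], [-0.01-0.05j, (-0.02+0.01j), (-0.01+0.01j), -0.04-0.02j, (0.01-0j)]] + [[(-0.01-0j), (-0+0j), -0.01-0.00j, (-0.01-0j), (-0.01+0j)], [0j, -0j, 0.01+0.00j, 0.00+0.00j, (0.01-0j)], [(-0.05-0j), (-0.03+0j), (-0.08-0j), -0.04-0.00j, -0.06+0.00j], [0j, -0j, 0j, 0.00+0.00j, 0.00-0.00j], [-0.03-0.00j, (-0.02+0j), (-0.05-0j), (-0.02-0j), -0.04+0.00j]] + [[(0.02+0j), (-0.01+0.02j), 0.01-0.00j, (-0-0j), (-0.03+0j)], [0.04-0.01j, (-0.02+0.05j), 0.03-0.01j, (-0.01-0.01j), (-0.06+0.03j)], [-0.00+0.01j, (-0.01-0.01j), -0.00+0.01j, -0j, 0.00-0.02j], [(-0.02-0j), 0.02-0.02j, -0.01+0.00j, 0.00+0.00j, (0.03-0.01j)], [(-0.02-0.01j), (0.02-0.01j), (-0.01-0.01j), -0.00+0.00j, (0.03+0.01j)]] + [[0.02-0.00j, (-0.01-0.02j), 0.01+0.00j, (-0+0j), -0.03-0.00j], [0.04+0.01j, (-0.02-0.05j), 0.03+0.01j, (-0.01+0.01j), (-0.06-0.03j)], [-0.00-0.01j, -0.01+0.01j, -0.00-0.01j, 0.00+0.00j, 0.02j], [-0.02+0.00j, 0.02+0.02j, -0.01-0.00j, -0j, (0.03+0.01j)], [(-0.02+0.01j), 0.02+0.01j, (-0.01+0.01j), -0.00-0.00j, (0.03-0.01j)]]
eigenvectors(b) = [[(-0.19+0.5j), -0.19-0.50j, 0.15+0.00j, -0.32-0.12j, -0.32+0.12j], [(0.2-0.1j), 0.20+0.10j, -0.08+0.00j, (-0.74+0j), -0.74-0.00j], [-0.03-0.44j, (-0.03+0.44j), 0.84+0.00j, (0.12-0.22j), 0.12+0.22j], [0.61+0.00j, 0.61-0.00j, (-0.04+0j), 0.34+0.12j, 0.34-0.12j], [(-0.25+0.17j), -0.25-0.17j, (0.52+0j), (0.24+0.29j), 0.24-0.29j]]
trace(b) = 0.30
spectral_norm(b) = 0.32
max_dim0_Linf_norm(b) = 0.2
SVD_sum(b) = [[0.0, 0.0, 0.0, 0.0, -0.00], [0.09, 0.01, 0.03, 0.09, -0.00], [-0.10, -0.01, -0.04, -0.10, 0.0], [0.13, 0.02, 0.05, 0.14, -0.0], [-0.1, -0.02, -0.04, -0.1, 0.00]] + [[0.10,-0.08,0.02,-0.09,-0.05], [0.04,-0.04,0.01,-0.04,-0.02], [-0.04,0.03,-0.01,0.03,0.02], [-0.06,0.05,-0.01,0.06,0.03], [-0.01,0.0,-0.0,0.01,0.0]] + [[0.01, -0.00, -0.01, -0.01, 0.03],[-0.04, 0.00, 0.04, 0.02, -0.09],[-0.04, 0.00, 0.04, 0.02, -0.09],[0.01, -0.0, -0.01, -0.01, 0.03],[0.02, -0.0, -0.02, -0.01, 0.05]] + [[0.00, -0.01, -0.04, 0.01, -0.02], [0.0, -0.00, -0.0, 0.0, -0.00], [0.00, -0.01, -0.04, 0.01, -0.01], [0.00, -0.01, -0.04, 0.01, -0.02], [0.0, -0.01, -0.03, 0.01, -0.01]] + [[-0.00, -0.01, 0.0, 0.0, 0.0],[0.00, 0.01, -0.0, -0.01, -0.00],[-0.0, -0.01, 0.0, 0.00, 0.0],[0.00, 0.00, -0.0, -0.00, -0.0],[0.01, 0.02, -0.00, -0.01, -0.01]]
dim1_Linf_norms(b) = [0.11, 0.12, 0.17, 0.2, 0.11]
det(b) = -0.00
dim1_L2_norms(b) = [0.18, 0.18, 0.19, 0.23, 0.17]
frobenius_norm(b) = 0.43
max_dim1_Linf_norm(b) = 0.2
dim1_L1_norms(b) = [0.36, 0.36, 0.32, 0.41, 0.32]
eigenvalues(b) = [(0.18+0.09j), (0.18-0.09j), (-0.12+0j), (0.03+0.07j), (0.03-0.07j)]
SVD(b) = [[-0.01,  0.76,  0.19,  -0.54,  -0.31], [-0.4,  0.35,  -0.62,  -0.04,  0.58], [0.46,  -0.28,  -0.64,  -0.49,  -0.24], [-0.63,  -0.47,  0.20,  -0.59,  0.01], [0.48,  -0.04,  0.36,  -0.35,  0.72]] @ diag([0.3156412658337821, 0.21902971701556181, 0.16619510383011474, 0.08682797879224702, 0.03060496575200001]) @ [[-0.68, -0.10, -0.24, -0.68, 0.02], [0.58, -0.49, 0.12, -0.55, -0.32], [0.35, -0.01, -0.36, -0.20, 0.84], [-0.06, 0.22, 0.87, -0.27, 0.33], [0.28, 0.84, -0.20, -0.34, -0.27]]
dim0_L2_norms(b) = [0.26, 0.12, 0.13, 0.25, 0.16]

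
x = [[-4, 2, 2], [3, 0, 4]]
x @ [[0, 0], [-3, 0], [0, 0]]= [[-6, 0], [0, 0]]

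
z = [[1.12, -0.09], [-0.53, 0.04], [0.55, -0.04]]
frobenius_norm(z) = 1.36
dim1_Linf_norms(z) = [1.12, 0.53, 0.55]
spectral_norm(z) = 1.36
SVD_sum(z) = [[1.12, -0.09], [-0.53, 0.04], [0.55, -0.04]] + [[-0.00, -0.0], [-0.0, -0.00], [0.00, 0.0]]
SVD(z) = [[-0.83, -0.54], [0.39, -0.37], [-0.41, 0.75]] @ diag([1.3598099717318786, 0.0041037517648251165]) @ [[-1.00, 0.08], [0.08, 1.00]]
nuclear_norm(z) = 1.36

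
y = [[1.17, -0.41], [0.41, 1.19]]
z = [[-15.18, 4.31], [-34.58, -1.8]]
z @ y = [[-15.99,11.35], [-41.20,12.04]]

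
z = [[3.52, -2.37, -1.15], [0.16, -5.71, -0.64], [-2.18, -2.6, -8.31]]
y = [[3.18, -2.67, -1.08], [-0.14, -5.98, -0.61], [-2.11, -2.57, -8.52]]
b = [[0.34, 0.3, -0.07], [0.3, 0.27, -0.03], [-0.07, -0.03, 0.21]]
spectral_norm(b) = 0.62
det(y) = 170.02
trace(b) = 0.82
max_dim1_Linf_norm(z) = 8.31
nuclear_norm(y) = 18.59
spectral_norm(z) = 9.49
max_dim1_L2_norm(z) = 8.98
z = y + b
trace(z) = -10.50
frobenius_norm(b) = 0.65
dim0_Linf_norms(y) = [3.18, 5.98, 8.52]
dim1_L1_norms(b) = [0.71, 0.6, 0.31]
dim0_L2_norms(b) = [0.46, 0.4, 0.22]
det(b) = 0.00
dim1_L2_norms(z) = [4.4, 5.75, 8.98]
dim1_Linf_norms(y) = [3.18, 5.98, 8.52]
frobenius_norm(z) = 11.53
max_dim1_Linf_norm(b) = 0.34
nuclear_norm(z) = 18.36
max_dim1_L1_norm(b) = 0.71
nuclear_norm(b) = 0.82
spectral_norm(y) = 9.71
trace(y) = -11.32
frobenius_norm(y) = 11.76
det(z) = 169.50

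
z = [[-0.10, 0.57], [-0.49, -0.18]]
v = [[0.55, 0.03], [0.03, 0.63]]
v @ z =[[-0.07,  0.31], [-0.31,  -0.1]]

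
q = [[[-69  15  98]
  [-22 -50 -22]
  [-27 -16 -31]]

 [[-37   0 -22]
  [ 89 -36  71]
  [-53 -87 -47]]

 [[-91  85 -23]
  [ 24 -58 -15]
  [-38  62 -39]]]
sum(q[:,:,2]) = -30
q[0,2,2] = -31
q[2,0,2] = -23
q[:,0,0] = [-69, -37, -91]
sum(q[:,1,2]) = 34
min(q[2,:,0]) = -91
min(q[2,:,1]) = -58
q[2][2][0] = -38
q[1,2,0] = -53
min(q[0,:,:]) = -69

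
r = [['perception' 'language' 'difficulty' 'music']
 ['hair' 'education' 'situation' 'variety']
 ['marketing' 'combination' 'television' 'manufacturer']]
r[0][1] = 'language'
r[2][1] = 'combination'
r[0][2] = 'difficulty'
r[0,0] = 'perception'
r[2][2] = 'television'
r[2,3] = 'manufacturer'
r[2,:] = ['marketing', 'combination', 'television', 'manufacturer']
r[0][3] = 'music'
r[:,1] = ['language', 'education', 'combination']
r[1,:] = ['hair', 'education', 'situation', 'variety']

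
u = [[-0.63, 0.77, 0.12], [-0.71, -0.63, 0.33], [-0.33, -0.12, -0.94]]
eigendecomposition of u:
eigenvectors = [[(-0.06+0.68j),  -0.06-0.68j,  0.28+0.00j], [-0.68+0.00j,  -0.68-0.00j,  (-0.28+0j)], [-0.19-0.21j,  -0.19+0.21j,  (0.92+0j)]]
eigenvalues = [(-0.6+0.81j), (-0.6-0.81j), (-1+0j)]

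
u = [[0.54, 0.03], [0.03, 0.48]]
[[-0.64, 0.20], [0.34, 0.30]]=u @ [[-1.23, 0.33], [0.78, 0.61]]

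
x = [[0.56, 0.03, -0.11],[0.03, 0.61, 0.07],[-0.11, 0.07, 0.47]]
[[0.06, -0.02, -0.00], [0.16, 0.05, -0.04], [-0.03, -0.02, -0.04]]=x @[[0.07, -0.06, -0.02], [0.26, 0.09, -0.05], [-0.08, -0.06, -0.08]]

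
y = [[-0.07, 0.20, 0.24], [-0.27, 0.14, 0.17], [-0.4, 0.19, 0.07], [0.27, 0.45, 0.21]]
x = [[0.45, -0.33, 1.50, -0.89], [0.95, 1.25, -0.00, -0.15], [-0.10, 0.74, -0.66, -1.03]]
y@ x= [[0.13, 0.45, -0.26, -0.21], [-0.01, 0.39, -0.52, 0.04], [-0.01, 0.42, -0.65, 0.26], [0.53, 0.63, 0.27, -0.52]]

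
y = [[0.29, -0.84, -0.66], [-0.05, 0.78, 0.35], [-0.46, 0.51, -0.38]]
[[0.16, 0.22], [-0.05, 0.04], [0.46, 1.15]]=y@[[-0.29, -0.58], [0.19, 0.66], [-0.61, -1.43]]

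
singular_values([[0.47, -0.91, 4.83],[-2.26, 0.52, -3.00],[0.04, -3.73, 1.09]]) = [6.34, 3.33, 1.58]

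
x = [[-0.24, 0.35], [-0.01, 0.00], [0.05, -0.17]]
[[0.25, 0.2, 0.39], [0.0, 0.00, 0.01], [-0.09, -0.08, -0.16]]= x@[[-0.49, -0.24, -0.53], [0.37, 0.40, 0.76]]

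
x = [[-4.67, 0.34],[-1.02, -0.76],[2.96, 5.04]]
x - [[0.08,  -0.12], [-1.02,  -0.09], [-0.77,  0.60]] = [[-4.75, 0.46], [0.0, -0.67], [3.73, 4.44]]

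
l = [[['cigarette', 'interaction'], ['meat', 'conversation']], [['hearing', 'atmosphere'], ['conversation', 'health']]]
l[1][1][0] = 'conversation'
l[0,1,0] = 'meat'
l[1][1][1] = 'health'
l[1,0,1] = 'atmosphere'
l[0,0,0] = 'cigarette'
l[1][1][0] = 'conversation'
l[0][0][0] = 'cigarette'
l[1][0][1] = 'atmosphere'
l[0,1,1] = 'conversation'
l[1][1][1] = 'health'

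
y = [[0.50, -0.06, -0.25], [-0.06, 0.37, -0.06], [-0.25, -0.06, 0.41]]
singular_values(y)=[0.71, 0.4, 0.17]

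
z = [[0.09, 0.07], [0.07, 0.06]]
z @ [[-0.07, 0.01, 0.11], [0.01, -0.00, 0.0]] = [[-0.01,0.00,0.01], [-0.00,0.0,0.01]]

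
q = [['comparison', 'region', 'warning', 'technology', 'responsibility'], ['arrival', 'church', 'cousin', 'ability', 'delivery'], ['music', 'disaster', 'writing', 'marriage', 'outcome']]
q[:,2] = ['warning', 'cousin', 'writing']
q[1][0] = 'arrival'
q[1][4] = 'delivery'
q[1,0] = 'arrival'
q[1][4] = 'delivery'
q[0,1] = 'region'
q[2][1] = 'disaster'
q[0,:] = ['comparison', 'region', 'warning', 'technology', 'responsibility']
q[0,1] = 'region'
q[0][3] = 'technology'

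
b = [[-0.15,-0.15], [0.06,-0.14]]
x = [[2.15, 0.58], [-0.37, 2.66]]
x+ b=[[2.0,0.43], [-0.31,2.52]]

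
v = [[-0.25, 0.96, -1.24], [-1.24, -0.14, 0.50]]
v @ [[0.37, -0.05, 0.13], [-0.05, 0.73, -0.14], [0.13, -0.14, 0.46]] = [[-0.30, 0.89, -0.74], [-0.39, -0.11, 0.09]]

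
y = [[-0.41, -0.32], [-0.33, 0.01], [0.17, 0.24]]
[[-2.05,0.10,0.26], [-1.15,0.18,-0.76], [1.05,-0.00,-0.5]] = y @ [[3.53,-0.54,2.19], [1.88,0.38,-3.62]]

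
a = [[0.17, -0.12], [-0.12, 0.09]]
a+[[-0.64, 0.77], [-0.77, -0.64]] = [[-0.47,0.65], [-0.89,-0.55]]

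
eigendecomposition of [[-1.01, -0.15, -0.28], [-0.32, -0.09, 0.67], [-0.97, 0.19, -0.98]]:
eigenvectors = [[0.4,0.27,0.19], [-0.32,0.73,-0.93], [0.86,-0.62,-0.31]]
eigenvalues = [-1.5, -0.78, 0.19]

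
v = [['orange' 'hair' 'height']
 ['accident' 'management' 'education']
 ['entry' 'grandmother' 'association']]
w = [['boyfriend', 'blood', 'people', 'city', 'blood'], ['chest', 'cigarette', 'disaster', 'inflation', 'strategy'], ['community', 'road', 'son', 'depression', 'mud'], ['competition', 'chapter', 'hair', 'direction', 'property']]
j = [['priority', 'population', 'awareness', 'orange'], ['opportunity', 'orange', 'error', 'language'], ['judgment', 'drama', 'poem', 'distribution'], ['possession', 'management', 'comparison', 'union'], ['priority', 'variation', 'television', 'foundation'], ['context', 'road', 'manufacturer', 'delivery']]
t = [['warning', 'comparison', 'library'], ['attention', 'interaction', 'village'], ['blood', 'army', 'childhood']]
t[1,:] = ['attention', 'interaction', 'village']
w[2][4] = 'mud'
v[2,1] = 'grandmother'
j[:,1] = ['population', 'orange', 'drama', 'management', 'variation', 'road']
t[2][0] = 'blood'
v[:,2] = ['height', 'education', 'association']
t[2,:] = ['blood', 'army', 'childhood']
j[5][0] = 'context'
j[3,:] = ['possession', 'management', 'comparison', 'union']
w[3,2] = 'hair'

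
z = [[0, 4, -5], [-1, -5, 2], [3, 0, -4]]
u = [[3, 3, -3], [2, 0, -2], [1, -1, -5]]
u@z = [[-12, -3, 3], [-6, 8, -2], [-14, 9, 13]]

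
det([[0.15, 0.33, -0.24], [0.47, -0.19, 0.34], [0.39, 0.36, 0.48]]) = -0.121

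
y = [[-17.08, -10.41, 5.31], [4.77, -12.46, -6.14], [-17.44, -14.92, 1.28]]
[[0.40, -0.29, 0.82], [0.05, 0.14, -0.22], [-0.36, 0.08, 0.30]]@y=[[-22.52, -12.78, 4.95], [3.65, 1.02, -0.88], [1.30, -1.73, -2.02]]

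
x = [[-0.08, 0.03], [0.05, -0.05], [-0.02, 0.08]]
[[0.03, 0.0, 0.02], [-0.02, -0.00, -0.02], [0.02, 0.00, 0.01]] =x @ [[-0.28,-0.01,-0.21], [0.18,0.01,0.13]]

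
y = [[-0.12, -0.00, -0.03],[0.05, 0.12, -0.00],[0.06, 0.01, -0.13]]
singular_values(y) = [0.16, 0.13, 0.1]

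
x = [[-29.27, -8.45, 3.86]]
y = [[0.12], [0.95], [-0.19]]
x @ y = [[-12.27]]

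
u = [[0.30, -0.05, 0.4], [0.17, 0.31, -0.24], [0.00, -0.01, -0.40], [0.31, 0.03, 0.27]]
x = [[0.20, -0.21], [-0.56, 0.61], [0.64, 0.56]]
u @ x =[[0.34, 0.13], [-0.29, 0.02], [-0.25, -0.23], [0.22, 0.10]]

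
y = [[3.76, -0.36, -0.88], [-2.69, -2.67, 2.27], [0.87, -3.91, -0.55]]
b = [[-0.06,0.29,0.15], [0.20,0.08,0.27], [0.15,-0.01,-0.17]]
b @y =[[-0.88, -1.34, 0.63], [0.77, -1.34, -0.14], [0.44, 0.64, -0.06]]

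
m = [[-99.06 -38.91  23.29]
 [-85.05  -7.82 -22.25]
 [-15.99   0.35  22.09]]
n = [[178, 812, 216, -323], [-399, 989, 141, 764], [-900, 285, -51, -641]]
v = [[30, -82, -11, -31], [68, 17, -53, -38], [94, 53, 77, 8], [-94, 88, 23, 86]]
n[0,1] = 812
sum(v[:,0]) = 98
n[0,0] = 178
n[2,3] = -641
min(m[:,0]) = -99.06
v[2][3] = 8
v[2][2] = 77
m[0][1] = -38.91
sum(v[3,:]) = 103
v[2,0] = 94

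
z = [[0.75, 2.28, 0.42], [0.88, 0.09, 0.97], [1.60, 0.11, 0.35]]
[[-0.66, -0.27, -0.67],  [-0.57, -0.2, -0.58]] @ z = [[-1.8,-1.60,-0.77], [-1.53,-1.38,-0.64]]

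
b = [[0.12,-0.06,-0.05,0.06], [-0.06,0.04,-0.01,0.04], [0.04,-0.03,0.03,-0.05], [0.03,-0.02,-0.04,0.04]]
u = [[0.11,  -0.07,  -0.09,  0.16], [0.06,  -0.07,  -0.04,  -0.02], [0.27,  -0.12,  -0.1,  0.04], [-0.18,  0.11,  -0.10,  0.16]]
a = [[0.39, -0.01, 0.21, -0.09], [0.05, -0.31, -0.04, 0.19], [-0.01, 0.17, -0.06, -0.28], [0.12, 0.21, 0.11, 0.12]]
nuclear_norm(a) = 1.28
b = a @ u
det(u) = 0.00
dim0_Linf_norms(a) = [0.39, 0.31, 0.21, 0.28]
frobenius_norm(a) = 0.73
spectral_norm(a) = 0.50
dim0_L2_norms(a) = [0.41, 0.41, 0.25, 0.37]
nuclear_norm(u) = 0.77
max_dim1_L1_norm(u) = 0.55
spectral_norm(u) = 0.40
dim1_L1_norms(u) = [0.43, 0.19, 0.53, 0.55]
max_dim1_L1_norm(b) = 0.29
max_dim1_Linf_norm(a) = 0.39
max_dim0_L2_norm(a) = 0.41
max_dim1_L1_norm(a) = 0.7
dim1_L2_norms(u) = [0.23, 0.1, 0.31, 0.28]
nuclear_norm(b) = 0.30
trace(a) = 0.14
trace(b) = 0.23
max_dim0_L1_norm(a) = 0.7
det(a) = 0.00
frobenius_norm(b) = 0.20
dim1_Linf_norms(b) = [0.12, 0.06, 0.05, 0.04]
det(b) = 0.00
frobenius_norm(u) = 0.49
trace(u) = 0.10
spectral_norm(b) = 0.17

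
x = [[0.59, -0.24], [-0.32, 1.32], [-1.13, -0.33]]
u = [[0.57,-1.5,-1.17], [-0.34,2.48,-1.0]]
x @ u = [[0.42, -1.48, -0.45], [-0.63, 3.75, -0.95], [-0.53, 0.88, 1.65]]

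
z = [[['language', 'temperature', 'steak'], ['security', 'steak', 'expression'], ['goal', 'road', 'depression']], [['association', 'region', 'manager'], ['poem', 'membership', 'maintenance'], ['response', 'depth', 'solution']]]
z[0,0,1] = 'temperature'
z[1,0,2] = 'manager'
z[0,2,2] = 'depression'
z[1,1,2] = 'maintenance'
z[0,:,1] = ['temperature', 'steak', 'road']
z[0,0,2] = 'steak'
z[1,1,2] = 'maintenance'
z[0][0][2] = 'steak'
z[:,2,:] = [['goal', 'road', 'depression'], ['response', 'depth', 'solution']]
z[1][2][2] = 'solution'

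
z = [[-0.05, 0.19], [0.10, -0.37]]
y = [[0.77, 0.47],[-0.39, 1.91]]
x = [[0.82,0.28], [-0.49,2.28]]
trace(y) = 2.68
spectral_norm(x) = 2.33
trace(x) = 3.10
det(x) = 2.01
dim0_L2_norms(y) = [0.86, 1.97]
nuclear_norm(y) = 2.81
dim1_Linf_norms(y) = [0.77, 1.91]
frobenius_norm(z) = 0.43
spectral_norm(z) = 0.43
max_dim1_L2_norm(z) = 0.38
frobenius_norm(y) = 2.15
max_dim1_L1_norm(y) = 2.3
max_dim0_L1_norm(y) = 2.38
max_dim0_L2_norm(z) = 0.42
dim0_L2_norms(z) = [0.11, 0.42]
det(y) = 1.65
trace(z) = -0.42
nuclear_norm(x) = 3.19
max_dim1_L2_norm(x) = 2.33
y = z + x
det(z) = -0.00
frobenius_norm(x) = 2.49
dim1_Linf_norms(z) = [0.19, 0.37]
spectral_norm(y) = 1.98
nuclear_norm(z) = 0.43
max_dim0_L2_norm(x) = 2.3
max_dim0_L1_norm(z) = 0.56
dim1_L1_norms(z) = [0.24, 0.47]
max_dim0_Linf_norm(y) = 1.91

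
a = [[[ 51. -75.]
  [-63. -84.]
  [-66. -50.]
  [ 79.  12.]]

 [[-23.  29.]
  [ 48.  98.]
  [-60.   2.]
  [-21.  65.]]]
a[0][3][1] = 12.0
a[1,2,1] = 2.0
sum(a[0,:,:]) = -196.0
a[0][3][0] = 79.0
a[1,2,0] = -60.0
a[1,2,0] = -60.0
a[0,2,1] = -50.0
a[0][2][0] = -66.0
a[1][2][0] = -60.0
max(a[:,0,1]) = 29.0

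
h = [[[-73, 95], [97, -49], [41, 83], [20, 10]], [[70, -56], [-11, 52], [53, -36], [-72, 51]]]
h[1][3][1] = 51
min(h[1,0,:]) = -56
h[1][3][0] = -72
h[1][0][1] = -56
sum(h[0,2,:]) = 124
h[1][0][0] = 70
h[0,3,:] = [20, 10]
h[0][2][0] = 41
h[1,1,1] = 52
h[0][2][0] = 41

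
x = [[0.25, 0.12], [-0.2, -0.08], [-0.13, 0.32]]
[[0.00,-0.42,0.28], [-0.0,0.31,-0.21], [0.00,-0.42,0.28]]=x @ [[0.01, -0.89, 0.6], [0.01, -1.66, 1.12]]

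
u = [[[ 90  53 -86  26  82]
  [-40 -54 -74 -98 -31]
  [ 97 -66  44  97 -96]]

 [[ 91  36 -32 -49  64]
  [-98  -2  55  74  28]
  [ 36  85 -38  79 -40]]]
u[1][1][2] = 55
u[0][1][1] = -54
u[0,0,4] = 82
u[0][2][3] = 97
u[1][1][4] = 28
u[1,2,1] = 85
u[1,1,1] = -2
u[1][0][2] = -32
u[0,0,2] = -86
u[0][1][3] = -98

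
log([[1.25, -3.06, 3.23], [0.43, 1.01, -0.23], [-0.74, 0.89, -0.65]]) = [[1.25,  -1.97,  2.75], [0.04,  0.28,  -0.82], [-0.86,  -0.01,  -1.00]]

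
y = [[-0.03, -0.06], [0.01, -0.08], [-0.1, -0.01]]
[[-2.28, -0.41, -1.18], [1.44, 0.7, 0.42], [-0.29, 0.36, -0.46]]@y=[[0.18, 0.18],[-0.08, -0.15],[0.06, -0.01]]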